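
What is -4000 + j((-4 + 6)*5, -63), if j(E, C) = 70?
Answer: -3930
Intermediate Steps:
-4000 + j((-4 + 6)*5, -63) = -4000 + 70 = -3930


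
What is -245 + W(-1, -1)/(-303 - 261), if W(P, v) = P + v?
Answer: -69089/282 ≈ -245.00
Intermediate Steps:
-245 + W(-1, -1)/(-303 - 261) = -245 + (-1 - 1)/(-303 - 261) = -245 - 2/(-564) = -245 - 1/564*(-2) = -245 + 1/282 = -69089/282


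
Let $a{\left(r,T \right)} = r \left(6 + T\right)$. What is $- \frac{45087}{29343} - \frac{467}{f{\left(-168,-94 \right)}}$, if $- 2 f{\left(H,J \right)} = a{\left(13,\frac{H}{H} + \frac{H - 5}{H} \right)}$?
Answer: $\frac{1271192699}{171529397} \approx 7.4109$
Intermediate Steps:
$f{\left(H,J \right)} = - \frac{91}{2} - \frac{13 \left(-5 + H\right)}{2 H}$ ($f{\left(H,J \right)} = - \frac{13 \left(6 + \left(\frac{H}{H} + \frac{H - 5}{H}\right)\right)}{2} = - \frac{13 \left(6 + \left(1 + \frac{-5 + H}{H}\right)\right)}{2} = - \frac{13 \left(7 + \frac{-5 + H}{H}\right)}{2} = - \frac{91 + \frac{13 \left(-5 + H\right)}{H}}{2} = - \frac{91}{2} - \frac{13 \left(-5 + H\right)}{2 H}$)
$- \frac{45087}{29343} - \frac{467}{f{\left(-168,-94 \right)}} = - \frac{45087}{29343} - \frac{467}{-52 + \frac{65}{2 \left(-168\right)}} = \left(-45087\right) \frac{1}{29343} - \frac{467}{-52 + \frac{65}{2} \left(- \frac{1}{168}\right)} = - \frac{15029}{9781} - \frac{467}{-52 - \frac{65}{336}} = - \frac{15029}{9781} - \frac{467}{- \frac{17537}{336}} = - \frac{15029}{9781} - - \frac{156912}{17537} = - \frac{15029}{9781} + \frac{156912}{17537} = \frac{1271192699}{171529397}$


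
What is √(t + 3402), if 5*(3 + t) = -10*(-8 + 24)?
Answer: √3367 ≈ 58.026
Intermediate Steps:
t = -35 (t = -3 + (-10*(-8 + 24))/5 = -3 + (-10*16)/5 = -3 + (⅕)*(-160) = -3 - 32 = -35)
√(t + 3402) = √(-35 + 3402) = √3367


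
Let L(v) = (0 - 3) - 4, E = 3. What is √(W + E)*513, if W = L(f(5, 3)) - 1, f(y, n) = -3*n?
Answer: 513*I*√5 ≈ 1147.1*I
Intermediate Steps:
L(v) = -7 (L(v) = -3 - 4 = -7)
W = -8 (W = -7 - 1 = -8)
√(W + E)*513 = √(-8 + 3)*513 = √(-5)*513 = (I*√5)*513 = 513*I*√5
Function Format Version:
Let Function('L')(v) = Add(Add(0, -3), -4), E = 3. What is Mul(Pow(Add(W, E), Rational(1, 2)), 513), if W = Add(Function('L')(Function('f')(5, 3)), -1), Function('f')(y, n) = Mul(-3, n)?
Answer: Mul(513, I, Pow(5, Rational(1, 2))) ≈ Mul(1147.1, I)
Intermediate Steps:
Function('L')(v) = -7 (Function('L')(v) = Add(-3, -4) = -7)
W = -8 (W = Add(-7, -1) = -8)
Mul(Pow(Add(W, E), Rational(1, 2)), 513) = Mul(Pow(Add(-8, 3), Rational(1, 2)), 513) = Mul(Pow(-5, Rational(1, 2)), 513) = Mul(Mul(I, Pow(5, Rational(1, 2))), 513) = Mul(513, I, Pow(5, Rational(1, 2)))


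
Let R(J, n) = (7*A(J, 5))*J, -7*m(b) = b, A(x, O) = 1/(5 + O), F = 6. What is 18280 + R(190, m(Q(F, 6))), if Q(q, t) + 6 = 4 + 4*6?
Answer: 18413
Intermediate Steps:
Q(q, t) = 22 (Q(q, t) = -6 + (4 + 4*6) = -6 + (4 + 24) = -6 + 28 = 22)
m(b) = -b/7
R(J, n) = 7*J/10 (R(J, n) = (7/(5 + 5))*J = (7/10)*J = (7*(1/10))*J = 7*J/10)
18280 + R(190, m(Q(F, 6))) = 18280 + (7/10)*190 = 18280 + 133 = 18413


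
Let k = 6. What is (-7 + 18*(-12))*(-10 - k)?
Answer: 3568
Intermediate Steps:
(-7 + 18*(-12))*(-10 - k) = (-7 + 18*(-12))*(-10 - 1*6) = (-7 - 216)*(-10 - 6) = -223*(-16) = 3568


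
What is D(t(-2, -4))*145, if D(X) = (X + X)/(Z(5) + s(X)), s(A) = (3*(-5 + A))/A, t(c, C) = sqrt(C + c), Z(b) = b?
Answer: 580*sqrt(6)/(-16*I + 5*sqrt(6)) ≈ 42.857 + 55.988*I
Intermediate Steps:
s(A) = (-15 + 3*A)/A
D(X) = 2*X/(8 - 15/X) (D(X) = (X + X)/(5 + (3 - 15/X)) = (2*X)/(8 - 15/X) = 2*X/(8 - 15/X))
D(t(-2, -4))*145 = (2*(sqrt(-4 - 2))**2/(-15 + 8*sqrt(-4 - 2)))*145 = (2*(sqrt(-6))**2/(-15 + 8*sqrt(-6)))*145 = (2*(I*sqrt(6))**2/(-15 + 8*(I*sqrt(6))))*145 = (2*(-6)/(-15 + 8*I*sqrt(6)))*145 = -12/(-15 + 8*I*sqrt(6))*145 = -1740/(-15 + 8*I*sqrt(6))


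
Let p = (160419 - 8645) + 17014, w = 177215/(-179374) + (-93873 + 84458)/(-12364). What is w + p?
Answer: 187167085657559/1108890068 ≈ 1.6879e+5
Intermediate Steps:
w = -251140025/1108890068 (w = 177215*(-1/179374) - 9415*(-1/12364) = -177215/179374 + 9415/12364 = -251140025/1108890068 ≈ -0.22648)
p = 168788 (p = 151774 + 17014 = 168788)
w + p = -251140025/1108890068 + 168788 = 187167085657559/1108890068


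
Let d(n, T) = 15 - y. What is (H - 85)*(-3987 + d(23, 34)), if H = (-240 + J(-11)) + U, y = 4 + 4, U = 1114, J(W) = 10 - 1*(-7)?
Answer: -3207880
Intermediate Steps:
J(W) = 17 (J(W) = 10 + 7 = 17)
y = 8
d(n, T) = 7 (d(n, T) = 15 - 1*8 = 15 - 8 = 7)
H = 891 (H = (-240 + 17) + 1114 = -223 + 1114 = 891)
(H - 85)*(-3987 + d(23, 34)) = (891 - 85)*(-3987 + 7) = 806*(-3980) = -3207880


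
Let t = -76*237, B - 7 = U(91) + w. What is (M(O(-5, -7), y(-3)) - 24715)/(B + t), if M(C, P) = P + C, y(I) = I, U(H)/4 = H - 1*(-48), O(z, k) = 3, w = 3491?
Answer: 24715/13958 ≈ 1.7707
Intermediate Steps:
U(H) = 192 + 4*H (U(H) = 4*(H - 1*(-48)) = 4*(H + 48) = 4*(48 + H) = 192 + 4*H)
M(C, P) = C + P
B = 4054 (B = 7 + ((192 + 4*91) + 3491) = 7 + ((192 + 364) + 3491) = 7 + (556 + 3491) = 7 + 4047 = 4054)
t = -18012
(M(O(-5, -7), y(-3)) - 24715)/(B + t) = ((3 - 3) - 24715)/(4054 - 18012) = (0 - 24715)/(-13958) = -24715*(-1/13958) = 24715/13958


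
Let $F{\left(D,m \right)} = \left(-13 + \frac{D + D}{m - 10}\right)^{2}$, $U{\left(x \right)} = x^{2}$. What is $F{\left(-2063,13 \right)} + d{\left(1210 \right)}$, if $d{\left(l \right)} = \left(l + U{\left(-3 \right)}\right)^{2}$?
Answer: $\frac{30720874}{9} \approx 3.4134 \cdot 10^{6}$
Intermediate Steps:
$F{\left(D,m \right)} = \left(-13 + \frac{2 D}{-10 + m}\right)^{2}$
$d{\left(l \right)} = \left(9 + l\right)^{2}$ ($d{\left(l \right)} = \left(l + \left(-3\right)^{2}\right)^{2} = \left(l + 9\right)^{2} = \left(9 + l\right)^{2}$)
$F{\left(-2063,13 \right)} + d{\left(1210 \right)} = \frac{\left(130 - 169 + 2 \left(-2063\right)\right)^{2}}{\left(-10 + 13\right)^{2}} + \left(9 + 1210\right)^{2} = \frac{\left(130 - 169 - 4126\right)^{2}}{9} + 1219^{2} = \frac{\left(-4165\right)^{2}}{9} + 1485961 = \frac{1}{9} \cdot 17347225 + 1485961 = \frac{17347225}{9} + 1485961 = \frac{30720874}{9}$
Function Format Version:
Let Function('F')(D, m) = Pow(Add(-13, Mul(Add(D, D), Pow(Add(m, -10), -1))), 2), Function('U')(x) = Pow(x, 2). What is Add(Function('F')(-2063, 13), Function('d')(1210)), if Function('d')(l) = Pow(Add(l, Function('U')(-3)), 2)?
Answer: Rational(30720874, 9) ≈ 3.4134e+6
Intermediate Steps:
Function('F')(D, m) = Pow(Add(-13, Mul(2, D, Pow(Add(-10, m), -1))), 2) (Function('F')(D, m) = Pow(Add(-13, Mul(Mul(2, D), Pow(Add(-10, m), -1))), 2) = Pow(Add(-13, Mul(2, D, Pow(Add(-10, m), -1))), 2))
Function('d')(l) = Pow(Add(9, l), 2) (Function('d')(l) = Pow(Add(l, Pow(-3, 2)), 2) = Pow(Add(l, 9), 2) = Pow(Add(9, l), 2))
Add(Function('F')(-2063, 13), Function('d')(1210)) = Add(Mul(Pow(Add(-10, 13), -2), Pow(Add(130, Mul(-13, 13), Mul(2, -2063)), 2)), Pow(Add(9, 1210), 2)) = Add(Mul(Pow(3, -2), Pow(Add(130, -169, -4126), 2)), Pow(1219, 2)) = Add(Mul(Rational(1, 9), Pow(-4165, 2)), 1485961) = Add(Mul(Rational(1, 9), 17347225), 1485961) = Add(Rational(17347225, 9), 1485961) = Rational(30720874, 9)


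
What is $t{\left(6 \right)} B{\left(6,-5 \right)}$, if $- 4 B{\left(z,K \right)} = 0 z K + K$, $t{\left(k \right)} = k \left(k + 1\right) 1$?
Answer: $\frac{105}{2} \approx 52.5$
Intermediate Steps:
$t{\left(k \right)} = k \left(1 + k\right)$ ($t{\left(k \right)} = k \left(1 + k\right) 1 = k \left(1 + k\right)$)
$B{\left(z,K \right)} = - \frac{K}{4}$ ($B{\left(z,K \right)} = - \frac{0 z K + K}{4} = - \frac{0 K + K}{4} = - \frac{0 + K}{4} = - \frac{K}{4}$)
$t{\left(6 \right)} B{\left(6,-5 \right)} = 6 \left(1 + 6\right) \left(\left(- \frac{1}{4}\right) \left(-5\right)\right) = 6 \cdot 7 \cdot \frac{5}{4} = 42 \cdot \frac{5}{4} = \frac{105}{2}$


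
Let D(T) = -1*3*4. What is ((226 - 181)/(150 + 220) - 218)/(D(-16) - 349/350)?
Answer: 2821525/168313 ≈ 16.764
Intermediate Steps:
D(T) = -12 (D(T) = -3*4 = -12)
((226 - 181)/(150 + 220) - 218)/(D(-16) - 349/350) = ((226 - 181)/(150 + 220) - 218)/(-12 - 349/350) = (45/370 - 218)/(-12 - 349*1/350) = (45*(1/370) - 218)/(-12 - 349/350) = (9/74 - 218)/(-4549/350) = -16123/74*(-350/4549) = 2821525/168313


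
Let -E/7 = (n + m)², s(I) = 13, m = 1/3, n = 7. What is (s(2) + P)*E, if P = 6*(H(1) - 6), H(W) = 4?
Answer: -3388/9 ≈ -376.44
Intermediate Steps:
m = ⅓ ≈ 0.33333
P = -12 (P = 6*(4 - 6) = 6*(-2) = -12)
E = -3388/9 (E = -7*(7 + ⅓)² = -7*(22/3)² = -7*484/9 = -3388/9 ≈ -376.44)
(s(2) + P)*E = (13 - 12)*(-3388/9) = 1*(-3388/9) = -3388/9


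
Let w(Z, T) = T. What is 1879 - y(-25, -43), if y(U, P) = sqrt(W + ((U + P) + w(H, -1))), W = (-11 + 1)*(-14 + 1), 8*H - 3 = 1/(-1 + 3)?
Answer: 1879 - sqrt(61) ≈ 1871.2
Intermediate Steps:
H = 7/16 (H = 3/8 + 1/(8*(-1 + 3)) = 3/8 + (1/8)/2 = 3/8 + (1/8)*(1/2) = 3/8 + 1/16 = 7/16 ≈ 0.43750)
W = 130 (W = -10*(-13) = 130)
y(U, P) = sqrt(129 + P + U) (y(U, P) = sqrt(130 + ((U + P) - 1)) = sqrt(130 + ((P + U) - 1)) = sqrt(130 + (-1 + P + U)) = sqrt(129 + P + U))
1879 - y(-25, -43) = 1879 - sqrt(129 - 43 - 25) = 1879 - sqrt(61)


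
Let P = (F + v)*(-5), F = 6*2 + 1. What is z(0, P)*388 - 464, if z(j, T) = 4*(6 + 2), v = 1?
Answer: 11952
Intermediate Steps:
F = 13 (F = 12 + 1 = 13)
P = -70 (P = (13 + 1)*(-5) = 14*(-5) = -70)
z(j, T) = 32 (z(j, T) = 4*8 = 32)
z(0, P)*388 - 464 = 32*388 - 464 = 12416 - 464 = 11952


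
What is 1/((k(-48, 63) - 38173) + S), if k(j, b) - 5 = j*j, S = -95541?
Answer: -1/131405 ≈ -7.6101e-6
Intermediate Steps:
k(j, b) = 5 + j² (k(j, b) = 5 + j*j = 5 + j²)
1/((k(-48, 63) - 38173) + S) = 1/(((5 + (-48)²) - 38173) - 95541) = 1/(((5 + 2304) - 38173) - 95541) = 1/((2309 - 38173) - 95541) = 1/(-35864 - 95541) = 1/(-131405) = -1/131405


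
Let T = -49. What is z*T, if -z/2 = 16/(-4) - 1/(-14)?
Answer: -385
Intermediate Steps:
z = 55/7 (z = -2*(16/(-4) - 1/(-14)) = -2*(16*(-¼) - 1*(-1/14)) = -2*(-4 + 1/14) = -2*(-55/14) = 55/7 ≈ 7.8571)
z*T = (55/7)*(-49) = -385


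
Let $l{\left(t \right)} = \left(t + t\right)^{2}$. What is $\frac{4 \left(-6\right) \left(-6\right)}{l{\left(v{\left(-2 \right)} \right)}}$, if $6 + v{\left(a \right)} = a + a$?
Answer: $\frac{9}{25} \approx 0.36$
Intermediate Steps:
$v{\left(a \right)} = -6 + 2 a$ ($v{\left(a \right)} = -6 + \left(a + a\right) = -6 + 2 a$)
$l{\left(t \right)} = 4 t^{2}$ ($l{\left(t \right)} = \left(2 t\right)^{2} = 4 t^{2}$)
$\frac{4 \left(-6\right) \left(-6\right)}{l{\left(v{\left(-2 \right)} \right)}} = \frac{4 \left(-6\right) \left(-6\right)}{4 \left(-6 + 2 \left(-2\right)\right)^{2}} = \frac{\left(-24\right) \left(-6\right)}{4 \left(-6 - 4\right)^{2}} = \frac{144}{4 \left(-10\right)^{2}} = \frac{144}{4 \cdot 100} = \frac{144}{400} = 144 \cdot \frac{1}{400} = \frac{9}{25}$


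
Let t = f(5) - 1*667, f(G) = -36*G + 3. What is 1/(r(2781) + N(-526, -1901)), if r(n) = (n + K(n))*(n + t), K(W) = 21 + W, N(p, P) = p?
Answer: 1/10813745 ≈ 9.2475e-8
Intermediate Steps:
f(G) = 3 - 36*G
t = -844 (t = (3 - 36*5) - 1*667 = (3 - 180) - 667 = -177 - 667 = -844)
r(n) = (-844 + n)*(21 + 2*n) (r(n) = (n + (21 + n))*(n - 844) = (21 + 2*n)*(-844 + n) = (-844 + n)*(21 + 2*n))
1/(r(2781) + N(-526, -1901)) = 1/((-17724 - 1667*2781 + 2*2781²) - 526) = 1/((-17724 - 4635927 + 2*7733961) - 526) = 1/((-17724 - 4635927 + 15467922) - 526) = 1/(10814271 - 526) = 1/10813745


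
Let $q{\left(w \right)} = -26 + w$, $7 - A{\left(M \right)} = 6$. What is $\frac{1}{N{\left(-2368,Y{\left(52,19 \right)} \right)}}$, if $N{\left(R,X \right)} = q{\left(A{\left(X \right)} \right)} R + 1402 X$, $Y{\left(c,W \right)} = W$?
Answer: $\frac{1}{85838} \approx 1.165 \cdot 10^{-5}$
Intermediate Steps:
$A{\left(M \right)} = 1$ ($A{\left(M \right)} = 7 - 6 = 1$)
$N{\left(R,X \right)} = - 25 R + 1402 X$ ($N{\left(R,X \right)} = \left(-26 + 1\right) R + 1402 X = - 25 R + 1402 X$)
$\frac{1}{N{\left(-2368,Y{\left(52,19 \right)} \right)}} = \frac{1}{\left(-25\right) \left(-2368\right) + 1402 \cdot 19} = \frac{1}{59200 + 26638} = \frac{1}{85838}$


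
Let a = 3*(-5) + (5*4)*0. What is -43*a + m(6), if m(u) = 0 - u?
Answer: 639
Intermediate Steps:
m(u) = -u
a = -15 (a = -15 + 20*0 = -15 + 0 = -15)
-43*a + m(6) = -43*(-15) - 1*6 = 645 - 6 = 639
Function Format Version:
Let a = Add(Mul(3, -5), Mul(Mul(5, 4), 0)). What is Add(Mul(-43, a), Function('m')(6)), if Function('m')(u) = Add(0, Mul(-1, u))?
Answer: 639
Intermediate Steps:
Function('m')(u) = Mul(-1, u)
a = -15 (a = Add(-15, Mul(20, 0)) = Add(-15, 0) = -15)
Add(Mul(-43, a), Function('m')(6)) = Add(Mul(-43, -15), Mul(-1, 6)) = Add(645, -6) = 639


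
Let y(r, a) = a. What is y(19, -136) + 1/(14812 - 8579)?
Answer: -847687/6233 ≈ -136.00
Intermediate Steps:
y(19, -136) + 1/(14812 - 8579) = -136 + 1/(14812 - 8579) = -136 + 1/6233 = -847687/6233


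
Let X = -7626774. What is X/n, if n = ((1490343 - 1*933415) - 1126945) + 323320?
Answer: 7626774/246697 ≈ 30.916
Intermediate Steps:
n = -246697 (n = ((1490343 - 933415) - 1126945) + 323320 = (556928 - 1126945) + 323320 = -570017 + 323320 = -246697)
X/n = -7626774/(-246697) = -7626774*(-1/246697) = 7626774/246697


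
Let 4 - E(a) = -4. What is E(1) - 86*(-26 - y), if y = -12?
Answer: 1212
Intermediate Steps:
E(a) = 8 (E(a) = 4 - 1*(-4) = 4 + 4 = 8)
E(1) - 86*(-26 - y) = 8 - 86*(-26 - 1*(-12)) = 8 - 86*(-26 + 12) = 8 - 86*(-14) = 8 + 1204 = 1212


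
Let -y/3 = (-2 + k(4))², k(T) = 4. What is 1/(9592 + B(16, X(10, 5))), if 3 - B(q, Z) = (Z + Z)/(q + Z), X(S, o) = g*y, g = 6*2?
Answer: 4/38371 ≈ 0.00010425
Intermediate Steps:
g = 12
y = -12 (y = -3*(-2 + 4)² = -3*2² = -3*4 = -12)
X(S, o) = -144 (X(S, o) = 12*(-12) = -144)
B(q, Z) = 3 - 2*Z/(Z + q) (B(q, Z) = 3 - (Z + Z)/(q + Z) = 3 - 2*Z/(Z + q))
1/(9592 + B(16, X(10, 5))) = 1/(9592 + (-144 + 3*16)/(-144 + 16)) = 1/(9592 + (-144 + 48)/(-128)) = 1/(9592 - 1/128*(-96)) = 1/(9592 + ¾) = 1/(38371/4) = 4/38371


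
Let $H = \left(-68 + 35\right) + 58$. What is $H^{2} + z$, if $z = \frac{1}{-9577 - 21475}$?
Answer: $\frac{19407499}{31052} \approx 625.0$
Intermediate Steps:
$H = 25$ ($H = -33 + 58 = 25$)
$z = - \frac{1}{31052}$ ($z = \frac{1}{-31052} = - \frac{1}{31052} \approx -3.2204 \cdot 10^{-5}$)
$H^{2} + z = 25^{2} - \frac{1}{31052} = 625 - \frac{1}{31052} = \frac{19407499}{31052}$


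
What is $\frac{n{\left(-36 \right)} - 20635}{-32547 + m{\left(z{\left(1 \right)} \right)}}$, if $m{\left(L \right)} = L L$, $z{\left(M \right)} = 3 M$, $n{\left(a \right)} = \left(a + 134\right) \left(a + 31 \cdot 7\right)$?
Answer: $\frac{2897}{32538} \approx 0.089034$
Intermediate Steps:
$n{\left(a \right)} = \left(134 + a\right) \left(217 + a\right)$ ($n{\left(a \right)} = \left(134 + a\right) \left(a + 217\right) = \left(134 + a\right) \left(217 + a\right)$)
$m{\left(L \right)} = L^{2}$
$\frac{n{\left(-36 \right)} - 20635}{-32547 + m{\left(z{\left(1 \right)} \right)}} = \frac{\left(29078 + \left(-36\right)^{2} + 351 \left(-36\right)\right) - 20635}{-32547 + \left(3 \cdot 1\right)^{2}} = \frac{\left(29078 + 1296 - 12636\right) - 20635}{-32547 + 3^{2}} = \frac{17738 - 20635}{-32547 + 9} = - \frac{2897}{-32538} = \left(-2897\right) \left(- \frac{1}{32538}\right) = \frac{2897}{32538}$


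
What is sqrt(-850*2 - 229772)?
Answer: 4*I*sqrt(14467) ≈ 481.12*I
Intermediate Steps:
sqrt(-850*2 - 229772) = sqrt(-1700 - 229772) = sqrt(-231472) = 4*I*sqrt(14467)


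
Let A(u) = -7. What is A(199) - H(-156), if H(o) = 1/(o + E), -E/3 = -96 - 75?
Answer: -2500/357 ≈ -7.0028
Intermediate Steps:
E = 513 (E = -3*(-96 - 75) = -3*(-171) = 513)
H(o) = 1/(513 + o) (H(o) = 1/(o + 513) = 1/(513 + o))
A(199) - H(-156) = -7 - 1/(513 - 156) = -7 - 1/357 = -2500/357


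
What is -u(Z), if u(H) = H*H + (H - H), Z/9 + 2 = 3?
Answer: -81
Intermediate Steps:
Z = 9 (Z = -18 + 9*3 = -18 + 27 = 9)
u(H) = H**2 (u(H) = H**2 + 0 = H**2)
-u(Z) = -1*9**2 = -1*81 = -81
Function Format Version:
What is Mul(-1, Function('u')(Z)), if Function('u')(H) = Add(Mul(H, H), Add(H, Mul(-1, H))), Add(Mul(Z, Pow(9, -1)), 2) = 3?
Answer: -81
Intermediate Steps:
Z = 9 (Z = Add(-18, Mul(9, 3)) = Add(-18, 27) = 9)
Function('u')(H) = Pow(H, 2) (Function('u')(H) = Add(Pow(H, 2), 0) = Pow(H, 2))
Mul(-1, Function('u')(Z)) = Mul(-1, Pow(9, 2)) = Mul(-1, 81) = -81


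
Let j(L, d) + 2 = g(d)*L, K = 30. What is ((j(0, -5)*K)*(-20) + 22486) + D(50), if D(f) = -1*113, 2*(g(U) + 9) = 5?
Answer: 23573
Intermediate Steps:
g(U) = -13/2 (g(U) = -9 + (1/2)*5 = -9 + 5/2 = -13/2)
j(L, d) = -2 - 13*L/2
D(f) = -113
((j(0, -5)*K)*(-20) + 22486) + D(50) = (((-2 - 13/2*0)*30)*(-20) + 22486) - 113 = (((-2 + 0)*30)*(-20) + 22486) - 113 = (-2*30*(-20) + 22486) - 113 = (-60*(-20) + 22486) - 113 = (1200 + 22486) - 113 = 23686 - 113 = 23573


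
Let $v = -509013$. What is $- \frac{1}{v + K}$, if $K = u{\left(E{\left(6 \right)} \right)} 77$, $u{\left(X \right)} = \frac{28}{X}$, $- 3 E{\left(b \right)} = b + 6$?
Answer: $\frac{1}{509552} \approx 1.9625 \cdot 10^{-6}$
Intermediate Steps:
$E{\left(b \right)} = -2 - \frac{b}{3}$ ($E{\left(b \right)} = - \frac{b + 6}{3} = - \frac{6 + b}{3} = -2 - \frac{b}{3}$)
$K = -539$ ($K = \frac{28}{-2 - 2} \cdot 77 = \frac{28}{-4} \cdot 77 = 28 \left(- \frac{1}{4}\right) 77 = \left(-7\right) 77 = -539$)
$- \frac{1}{v + K} = - \frac{1}{-509013 - 539} = - \frac{1}{-509552} = \left(-1\right) \left(- \frac{1}{509552}\right) = \frac{1}{509552}$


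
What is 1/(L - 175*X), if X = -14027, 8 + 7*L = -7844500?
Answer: 1/1334081 ≈ 7.4958e-7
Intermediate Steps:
L = -1120644 (L = -8/7 + (⅐)*(-7844500) = -8/7 - 7844500/7 = -1120644)
1/(L - 175*X) = 1/(-1120644 - 175*(-14027)) = 1/(-1120644 + 2454725) = 1/1334081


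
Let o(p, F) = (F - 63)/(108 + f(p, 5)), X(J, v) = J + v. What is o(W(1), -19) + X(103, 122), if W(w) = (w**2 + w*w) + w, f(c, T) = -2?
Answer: 11884/53 ≈ 224.23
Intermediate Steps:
W(w) = w + 2*w**2 (W(w) = (w**2 + w**2) + w = 2*w**2 + w = w + 2*w**2)
o(p, F) = -63/106 + F/106 (o(p, F) = (F - 63)/(108 - 2) = (-63 + F)/106 = (-63 + F)*(1/106) = -63/106 + F/106)
o(W(1), -19) + X(103, 122) = (-63/106 + (1/106)*(-19)) + (103 + 122) = (-63/106 - 19/106) + 225 = -41/53 + 225 = 11884/53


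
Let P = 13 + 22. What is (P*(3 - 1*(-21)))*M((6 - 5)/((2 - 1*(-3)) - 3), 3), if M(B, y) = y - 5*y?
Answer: -10080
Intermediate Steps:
P = 35
M(B, y) = -4*y
(P*(3 - 1*(-21)))*M((6 - 5)/((2 - 1*(-3)) - 3), 3) = (35*(3 - 1*(-21)))*(-4*3) = (35*(3 + 21))*(-12) = (35*24)*(-12) = 840*(-12) = -10080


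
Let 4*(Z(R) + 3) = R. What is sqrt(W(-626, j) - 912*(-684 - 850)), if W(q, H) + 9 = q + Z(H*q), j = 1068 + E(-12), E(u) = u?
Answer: sqrt(1233106) ≈ 1110.5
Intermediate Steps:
j = 1056 (j = 1068 - 12 = 1056)
Z(R) = -3 + R/4
W(q, H) = -12 + q + H*q/4 (W(q, H) = -9 + (q + (-3 + (H*q)/4)) = -9 + (q + (-3 + H*q/4)) = -9 + (-3 + q + H*q/4) = -12 + q + H*q/4)
sqrt(W(-626, j) - 912*(-684 - 850)) = sqrt((-12 - 626 + (1/4)*1056*(-626)) - 912*(-684 - 850)) = sqrt((-12 - 626 - 165264) - 912*(-1534)) = sqrt(-165902 + 1399008) = sqrt(1233106)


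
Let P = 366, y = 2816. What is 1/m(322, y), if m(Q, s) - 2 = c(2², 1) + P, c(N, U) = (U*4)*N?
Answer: 1/384 ≈ 0.0026042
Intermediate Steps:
c(N, U) = 4*N*U (c(N, U) = (4*U)*N = 4*N*U)
m(Q, s) = 384 (m(Q, s) = 2 + (4*2²*1 + 366) = 2 + (4*4*1 + 366) = 2 + (16 + 366) = 2 + 382 = 384)
1/m(322, y) = 1/384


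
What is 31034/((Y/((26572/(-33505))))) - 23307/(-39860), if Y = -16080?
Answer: 567835720001/268437369300 ≈ 2.1153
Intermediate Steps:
31034/((Y/((26572/(-33505))))) - 23307/(-39860) = 31034/((-16080/(26572/(-33505)))) - 23307/(-39860) = 31034/((-16080/(26572*(-1/33505)))) - 23307*(-1/39860) = 31034/((-16080/(-26572/33505))) + 23307/39860 = 31034/((-16080*(-33505/26572))) + 23307/39860 = 31034/(134690100/6643) + 23307/39860 = 31034*(6643/134690100) + 23307/39860 = 103079431/67345050 + 23307/39860 = 567835720001/268437369300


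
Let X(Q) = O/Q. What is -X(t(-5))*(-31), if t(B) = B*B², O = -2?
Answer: 62/125 ≈ 0.49600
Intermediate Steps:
t(B) = B³
X(Q) = -2/Q
-X(t(-5))*(-31) = -(-2)/((-5)³)*(-31) = -(-2)/(-125)*(-31) = -(-2)*(-1)/125*(-31) = -1*2/125*(-31) = -2/125*(-31) = 62/125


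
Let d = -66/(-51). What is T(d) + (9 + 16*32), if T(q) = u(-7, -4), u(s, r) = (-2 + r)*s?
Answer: 563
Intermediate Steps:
u(s, r) = s*(-2 + r)
d = 22/17 (d = -66*(-1/51) = 22/17 ≈ 1.2941)
T(q) = 42 (T(q) = -7*(-2 - 4) = -7*(-6) = 42)
T(d) + (9 + 16*32) = 42 + (9 + 16*32) = 42 + (9 + 512) = 42 + 521 = 563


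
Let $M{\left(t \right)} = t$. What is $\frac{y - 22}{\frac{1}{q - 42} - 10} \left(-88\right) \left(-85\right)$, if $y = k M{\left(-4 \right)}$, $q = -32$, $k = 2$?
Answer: $\frac{5535200}{247} \approx 22410.0$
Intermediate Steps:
$y = -8$ ($y = 2 \left(-4\right) = -8$)
$\frac{y - 22}{\frac{1}{q - 42} - 10} \left(-88\right) \left(-85\right) = \frac{-8 - 22}{\frac{1}{-32 - 42} - 10} \left(-88\right) \left(-85\right) = - \frac{30}{\frac{1}{-74} - 10} \left(-88\right) \left(-85\right) = - \frac{30}{- \frac{1}{74} - 10} \left(-88\right) \left(-85\right) = - \frac{30}{- \frac{741}{74}} \left(-88\right) \left(-85\right) = \left(-30\right) \left(- \frac{74}{741}\right) \left(-88\right) \left(-85\right) = \frac{740}{247} \left(-88\right) \left(-85\right) = \left(- \frac{65120}{247}\right) \left(-85\right) = \frac{5535200}{247}$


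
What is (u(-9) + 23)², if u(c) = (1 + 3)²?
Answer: 1521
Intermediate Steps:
u(c) = 16 (u(c) = 4² = 16)
(u(-9) + 23)² = (16 + 23)² = 39² = 1521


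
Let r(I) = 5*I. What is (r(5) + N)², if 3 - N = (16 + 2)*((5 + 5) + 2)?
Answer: 35344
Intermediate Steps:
N = -213 (N = 3 - (16 + 2)*((5 + 5) + 2) = 3 - 18*(10 + 2) = 3 - 18*12 = 3 - 1*216 = 3 - 216 = -213)
(r(5) + N)² = (5*5 - 213)² = (25 - 213)² = (-188)² = 35344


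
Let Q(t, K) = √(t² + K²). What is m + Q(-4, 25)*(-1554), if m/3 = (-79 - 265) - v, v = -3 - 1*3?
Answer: -1014 - 1554*√641 ≈ -40358.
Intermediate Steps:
v = -6 (v = -3 - 3 = -6)
Q(t, K) = √(K² + t²)
m = -1014 (m = 3*((-79 - 265) - 1*(-6)) = 3*(-344 + 6) = 3*(-338) = -1014)
m + Q(-4, 25)*(-1554) = -1014 + √(25² + (-4)²)*(-1554) = -1014 + √(625 + 16)*(-1554) = -1014 + √641*(-1554) = -1014 - 1554*√641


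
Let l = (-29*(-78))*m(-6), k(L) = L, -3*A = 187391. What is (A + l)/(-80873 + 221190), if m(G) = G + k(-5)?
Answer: -262037/420951 ≈ -0.62249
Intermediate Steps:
A = -187391/3 (A = -⅓*187391 = -187391/3 ≈ -62464.)
m(G) = -5 + G (m(G) = G - 5 = -5 + G)
l = -24882 (l = (-29*(-78))*(-5 - 6) = 2262*(-11) = -24882)
(A + l)/(-80873 + 221190) = (-187391/3 - 24882)/(-80873 + 221190) = -262037/3/140317 = -262037/3*1/140317 = -262037/420951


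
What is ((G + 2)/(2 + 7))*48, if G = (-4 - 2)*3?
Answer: -256/3 ≈ -85.333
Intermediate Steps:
G = -18 (G = -6*3 = -18)
((G + 2)/(2 + 7))*48 = ((-18 + 2)/(2 + 7))*48 = -16/9*48 = -256/3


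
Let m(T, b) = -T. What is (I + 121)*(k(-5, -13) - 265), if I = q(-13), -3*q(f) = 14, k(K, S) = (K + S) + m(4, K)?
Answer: -100163/3 ≈ -33388.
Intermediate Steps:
k(K, S) = -4 + K + S (k(K, S) = (K + S) - 1*4 = (K + S) - 4 = -4 + K + S)
q(f) = -14/3 (q(f) = -1/3*14 = -14/3)
I = -14/3 ≈ -4.6667
(I + 121)*(k(-5, -13) - 265) = (-14/3 + 121)*((-4 - 5 - 13) - 265) = 349*(-22 - 265)/3 = (349/3)*(-287) = -100163/3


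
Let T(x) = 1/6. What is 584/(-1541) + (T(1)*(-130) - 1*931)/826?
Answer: -2925665/1909299 ≈ -1.5323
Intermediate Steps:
T(x) = 1/6 (T(x) = 1*(1/6) = 1/6)
584/(-1541) + (T(1)*(-130) - 1*931)/826 = 584/(-1541) + ((1/6)*(-130) - 1*931)/826 = 584*(-1/1541) + (-65/3 - 931)*(1/826) = -584/1541 - 2858/3*1/826 = -584/1541 - 1429/1239 = -2925665/1909299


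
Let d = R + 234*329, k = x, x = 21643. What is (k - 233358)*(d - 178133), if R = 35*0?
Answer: 21414337105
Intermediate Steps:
R = 0
k = 21643
d = 76986 (d = 0 + 234*329 = 0 + 76986 = 76986)
(k - 233358)*(d - 178133) = (21643 - 233358)*(76986 - 178133) = -211715*(-101147) = 21414337105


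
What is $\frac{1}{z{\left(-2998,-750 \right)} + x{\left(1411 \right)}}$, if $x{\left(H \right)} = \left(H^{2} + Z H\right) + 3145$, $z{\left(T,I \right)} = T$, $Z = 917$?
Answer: $\frac{1}{3284955} \approx 3.0442 \cdot 10^{-7}$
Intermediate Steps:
$x{\left(H \right)} = 3145 + H^{2} + 917 H$ ($x{\left(H \right)} = \left(H^{2} + 917 H\right) + 3145 = 3145 + H^{2} + 917 H$)
$\frac{1}{z{\left(-2998,-750 \right)} + x{\left(1411 \right)}} = \frac{1}{-2998 + \left(3145 + 1411^{2} + 917 \cdot 1411\right)} = \frac{1}{-2998 + \left(3145 + 1990921 + 1293887\right)} = \frac{1}{-2998 + 3287953} = \frac{1}{3284955}$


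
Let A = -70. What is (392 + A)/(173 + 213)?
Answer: 161/193 ≈ 0.83420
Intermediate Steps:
(392 + A)/(173 + 213) = (392 - 70)/(173 + 213) = 322/386 = 322*(1/386) = 161/193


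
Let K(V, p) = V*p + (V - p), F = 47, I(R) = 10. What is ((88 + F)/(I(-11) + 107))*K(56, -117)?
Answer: -95685/13 ≈ -7360.4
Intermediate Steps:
K(V, p) = V - p + V*p
((88 + F)/(I(-11) + 107))*K(56, -117) = ((88 + 47)/(10 + 107))*(56 - 1*(-117) + 56*(-117)) = (135/117)*(56 + 117 - 6552) = (135*(1/117))*(-6379) = (15/13)*(-6379) = -95685/13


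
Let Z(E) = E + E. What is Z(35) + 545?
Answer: 615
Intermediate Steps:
Z(E) = 2*E
Z(35) + 545 = 2*35 + 545 = 70 + 545 = 615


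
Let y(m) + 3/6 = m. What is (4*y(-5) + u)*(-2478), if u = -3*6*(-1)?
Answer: 9912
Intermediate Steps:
u = 18 (u = -18*(-1) = 18)
y(m) = -½ + m
(4*y(-5) + u)*(-2478) = (4*(-½ - 5) + 18)*(-2478) = (4*(-11/2) + 18)*(-2478) = (-22 + 18)*(-2478) = -4*(-2478) = 9912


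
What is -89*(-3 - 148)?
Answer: 13439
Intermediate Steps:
-89*(-3 - 148) = -89*(-151) = 13439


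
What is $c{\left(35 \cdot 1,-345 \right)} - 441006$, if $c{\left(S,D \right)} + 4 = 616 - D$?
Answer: $-440049$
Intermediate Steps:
$c{\left(S,D \right)} = 612 - D$ ($c{\left(S,D \right)} = -4 - \left(-616 + D\right) = 612 - D$)
$c{\left(35 \cdot 1,-345 \right)} - 441006 = \left(612 - -345\right) - 441006 = \left(612 + 345\right) - 441006 = 957 - 441006 = -440049$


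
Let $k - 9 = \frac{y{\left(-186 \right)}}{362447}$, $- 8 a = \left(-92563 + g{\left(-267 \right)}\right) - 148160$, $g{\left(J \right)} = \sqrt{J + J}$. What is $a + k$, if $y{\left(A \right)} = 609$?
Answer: $\frac{87275430237}{2899576} - \frac{i \sqrt{534}}{8} \approx 30099.0 - 2.8886 i$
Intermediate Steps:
$g{\left(J \right)} = \sqrt{2} \sqrt{J}$ ($g{\left(J \right)} = \sqrt{2 J} = \sqrt{2} \sqrt{J}$)
$a = \frac{240723}{8} - \frac{i \sqrt{534}}{8}$ ($a = - \frac{\left(-92563 + \sqrt{2} \sqrt{-267}\right) - 148160}{8} = - \frac{\left(-92563 + \sqrt{2} i \sqrt{267}\right) - 148160}{8} = - \frac{\left(-92563 + i \sqrt{534}\right) - 148160}{8} = - \frac{-240723 + i \sqrt{534}}{8} = \frac{240723}{8} - \frac{i \sqrt{534}}{8} \approx 30090.0 - 2.8886 i$)
$k = \frac{3262632}{362447}$ ($k = 9 + \frac{609}{362447} = \frac{3262632}{362447} \approx 9.0017$)
$a + k = \left(\frac{240723}{8} - \frac{i \sqrt{534}}{8}\right) + \frac{3262632}{362447} = \frac{87275430237}{2899576} - \frac{i \sqrt{534}}{8}$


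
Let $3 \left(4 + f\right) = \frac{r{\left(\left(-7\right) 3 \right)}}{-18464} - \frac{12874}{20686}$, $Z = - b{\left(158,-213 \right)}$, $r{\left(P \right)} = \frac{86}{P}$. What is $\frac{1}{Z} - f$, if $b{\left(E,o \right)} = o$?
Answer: $\frac{1799024197253}{427111454448} \approx 4.2121$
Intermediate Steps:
$Z = 213$ ($Z = \left(-1\right) \left(-213\right) = 213$)
$f = - \frac{25310126467}{6015654288}$ ($f = -4 + \frac{\frac{86 \frac{1}{\left(-7\right) 3}}{-18464} - \frac{12874}{20686}}{3} = -4 + \frac{\frac{86}{-21} \left(- \frac{1}{18464}\right) - \frac{6437}{10343}}{3} = -4 + \frac{86 \left(- \frac{1}{21}\right) \left(- \frac{1}{18464}\right) - \frac{6437}{10343}}{3} = -4 + \frac{\left(- \frac{86}{21}\right) \left(- \frac{1}{18464}\right) - \frac{6437}{10343}}{3} = -4 + \frac{\frac{43}{193872} - \frac{6437}{10343}}{3} = -4 + \frac{1}{3} \left(- \frac{1247509315}{2005218096}\right) = -4 - \frac{1247509315}{6015654288} = - \frac{25310126467}{6015654288} \approx -4.2074$)
$\frac{1}{Z} - f = \frac{1}{213} - - \frac{25310126467}{6015654288} = \frac{1}{213} + \frac{25310126467}{6015654288} = \frac{1799024197253}{427111454448}$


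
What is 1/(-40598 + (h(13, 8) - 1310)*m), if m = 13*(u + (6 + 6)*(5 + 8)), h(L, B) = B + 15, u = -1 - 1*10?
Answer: -1/2466593 ≈ -4.0542e-7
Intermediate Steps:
u = -11 (u = -1 - 10 = -11)
h(L, B) = 15 + B
m = 1885 (m = 13*(-11 + (6 + 6)*(5 + 8)) = 13*(-11 + 12*13) = 13*(-11 + 156) = 13*145 = 1885)
1/(-40598 + (h(13, 8) - 1310)*m) = 1/(-40598 + ((15 + 8) - 1310)*1885) = 1/(-40598 + (23 - 1310)*1885) = 1/(-40598 - 1287*1885) = 1/(-40598 - 2425995) = 1/(-2466593) = -1/2466593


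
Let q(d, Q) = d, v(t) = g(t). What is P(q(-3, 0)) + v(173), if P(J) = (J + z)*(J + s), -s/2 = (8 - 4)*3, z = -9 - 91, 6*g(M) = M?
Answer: 16859/6 ≈ 2809.8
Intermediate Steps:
g(M) = M/6
v(t) = t/6
z = -100
s = -24 (s = -2*(8 - 4)*3 = -8*3 = -2*12 = -24)
P(J) = (-100 + J)*(-24 + J) (P(J) = (J - 100)*(J - 24) = (-100 + J)*(-24 + J))
P(q(-3, 0)) + v(173) = (2400 + (-3)² - 124*(-3)) + (⅙)*173 = (2400 + 9 + 372) + 173/6 = 2781 + 173/6 = 16859/6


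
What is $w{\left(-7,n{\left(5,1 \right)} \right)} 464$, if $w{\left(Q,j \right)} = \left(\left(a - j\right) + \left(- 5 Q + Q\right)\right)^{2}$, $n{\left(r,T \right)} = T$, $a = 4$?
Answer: $445904$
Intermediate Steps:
$w{\left(Q,j \right)} = \left(4 - j - 4 Q\right)^{2}$ ($w{\left(Q,j \right)} = \left(\left(4 - j\right) + \left(- 5 Q + Q\right)\right)^{2} = \left(\left(4 - j\right) - 4 Q\right)^{2} = \left(4 - j - 4 Q\right)^{2}$)
$w{\left(-7,n{\left(5,1 \right)} \right)} 464 = \left(-4 + 1 + 4 \left(-7\right)\right)^{2} \cdot 464 = \left(-4 + 1 - 28\right)^{2} \cdot 464 = \left(-31\right)^{2} \cdot 464 = 961 \cdot 464 = 445904$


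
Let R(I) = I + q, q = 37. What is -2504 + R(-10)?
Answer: -2477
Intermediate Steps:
R(I) = 37 + I (R(I) = I + 37 = 37 + I)
-2504 + R(-10) = -2504 + (37 - 10) = -2504 + 27 = -2477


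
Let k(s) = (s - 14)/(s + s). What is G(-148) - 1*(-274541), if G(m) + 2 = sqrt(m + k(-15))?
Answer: 274539 + I*sqrt(132330)/30 ≈ 2.7454e+5 + 12.126*I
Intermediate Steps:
k(s) = (-14 + s)/(2*s) (k(s) = (-14 + s)/((2*s)) = (-14 + s)*(1/(2*s)) = (-14 + s)/(2*s))
G(m) = -2 + sqrt(29/30 + m) (G(m) = -2 + sqrt(m + (1/2)*(-14 - 15)/(-15)) = -2 + sqrt(m + (1/2)*(-1/15)*(-29)) = -2 + sqrt(m + 29/30) = -2 + sqrt(29/30 + m))
G(-148) - 1*(-274541) = (-2 + sqrt(870 + 900*(-148))/30) - 1*(-274541) = (-2 + sqrt(870 - 133200)/30) + 274541 = (-2 + sqrt(-132330)/30) + 274541 = (-2 + (I*sqrt(132330))/30) + 274541 = (-2 + I*sqrt(132330)/30) + 274541 = 274539 + I*sqrt(132330)/30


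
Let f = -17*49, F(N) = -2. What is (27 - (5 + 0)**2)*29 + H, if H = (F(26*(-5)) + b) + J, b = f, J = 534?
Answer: -243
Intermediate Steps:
f = -833
b = -833
H = -301 (H = (-2 - 833) + 534 = -835 + 534 = -301)
(27 - (5 + 0)**2)*29 + H = (27 - (5 + 0)**2)*29 - 301 = (27 - 1*5**2)*29 - 301 = (27 - 1*25)*29 - 301 = (27 - 25)*29 - 301 = 2*29 - 301 = 58 - 301 = -243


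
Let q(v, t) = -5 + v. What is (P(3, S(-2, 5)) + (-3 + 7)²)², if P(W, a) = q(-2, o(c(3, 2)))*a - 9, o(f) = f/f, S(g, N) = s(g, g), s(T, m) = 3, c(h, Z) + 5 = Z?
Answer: 196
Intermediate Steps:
c(h, Z) = -5 + Z
S(g, N) = 3
o(f) = 1
P(W, a) = -9 - 7*a (P(W, a) = (-5 - 2)*a - 9 = -7*a - 9 = -9 - 7*a)
(P(3, S(-2, 5)) + (-3 + 7)²)² = ((-9 - 7*3) + (-3 + 7)²)² = ((-9 - 21) + 4²)² = (-30 + 16)² = (-14)² = 196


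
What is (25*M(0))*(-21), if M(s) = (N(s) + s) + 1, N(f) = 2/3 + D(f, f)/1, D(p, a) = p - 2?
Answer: 175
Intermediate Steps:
D(p, a) = -2 + p
N(f) = -4/3 + f (N(f) = 2/3 + (-2 + f)/1 = 2*(⅓) + (-2 + f)*1 = ⅔ + (-2 + f) = -4/3 + f)
M(s) = -⅓ + 2*s (M(s) = ((-4/3 + s) + s) + 1 = (-4/3 + 2*s) + 1 = -⅓ + 2*s)
(25*M(0))*(-21) = (25*(-⅓ + 2*0))*(-21) = (25*(-⅓ + 0))*(-21) = (25*(-⅓))*(-21) = -25/3*(-21) = 175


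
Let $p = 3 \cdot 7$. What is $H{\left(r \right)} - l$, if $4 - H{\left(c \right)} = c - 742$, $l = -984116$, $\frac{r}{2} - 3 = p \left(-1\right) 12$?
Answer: $985360$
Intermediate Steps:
$p = 21$
$r = -498$ ($r = 6 + 2 \cdot 21 \left(-1\right) 12 = 6 + 2 \left(\left(-21\right) 12\right) = 6 + 2 \left(-252\right) = 6 - 504 = -498$)
$H{\left(c \right)} = 746 - c$ ($H{\left(c \right)} = 4 - \left(c - 742\right) = 4 - \left(-742 + c\right) = 746 - c$)
$H{\left(r \right)} - l = \left(746 - -498\right) - -984116 = \left(746 + 498\right) + 984116 = 1244 + 984116 = 985360$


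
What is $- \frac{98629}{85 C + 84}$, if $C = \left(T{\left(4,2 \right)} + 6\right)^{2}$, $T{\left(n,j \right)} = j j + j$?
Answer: $- \frac{98629}{12324} \approx -8.003$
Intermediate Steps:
$T{\left(n,j \right)} = j + j^{2}$ ($T{\left(n,j \right)} = j^{2} + j = j + j^{2}$)
$C = 144$ ($C = \left(2 \left(1 + 2\right) + 6\right)^{2} = \left(2 \cdot 3 + 6\right)^{2} = \left(6 + 6\right)^{2} = 12^{2} = 144$)
$- \frac{98629}{85 C + 84} = - \frac{98629}{85 \cdot 144 + 84} = - \frac{98629}{12240 + 84} = - \frac{98629}{12324}$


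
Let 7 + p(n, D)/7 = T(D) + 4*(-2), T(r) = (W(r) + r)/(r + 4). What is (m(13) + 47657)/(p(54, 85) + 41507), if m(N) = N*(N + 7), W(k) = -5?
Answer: 4264613/3685338 ≈ 1.1572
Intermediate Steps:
T(r) = (-5 + r)/(4 + r) (T(r) = (-5 + r)/(r + 4) = (-5 + r)/(4 + r))
m(N) = N*(7 + N)
p(n, D) = -105 + 7*(-5 + D)/(4 + D) (p(n, D) = -49 + 7*((-5 + D)/(4 + D) + 4*(-2)) = -49 + 7*((-5 + D)/(4 + D) - 8) = -49 + 7*(-8 + (-5 + D)/(4 + D)) = -49 + (-56 + 7*(-5 + D)/(4 + D)) = -105 + 7*(-5 + D)/(4 + D))
(m(13) + 47657)/(p(54, 85) + 41507) = (13*(7 + 13) + 47657)/(7*(-65 - 14*85)/(4 + 85) + 41507) = (13*20 + 47657)/(7*(-65 - 1190)/89 + 41507) = (260 + 47657)/(7*(1/89)*(-1255) + 41507) = 47917/(-8785/89 + 41507) = 47917/(3685338/89) = 47917*(89/3685338) = 4264613/3685338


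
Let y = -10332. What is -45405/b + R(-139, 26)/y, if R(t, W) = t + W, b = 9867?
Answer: -156003163/33981948 ≈ -4.5908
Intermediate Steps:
R(t, W) = W + t
-45405/b + R(-139, 26)/y = -45405/9867 + (26 - 139)/(-10332) = -45405*1/9867 - 113*(-1/10332) = -15135/3289 + 113/10332 = -156003163/33981948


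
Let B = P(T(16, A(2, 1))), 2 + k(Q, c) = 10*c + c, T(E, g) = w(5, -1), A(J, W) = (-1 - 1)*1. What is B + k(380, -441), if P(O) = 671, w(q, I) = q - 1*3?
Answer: -4182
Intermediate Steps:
w(q, I) = -3 + q (w(q, I) = q - 3 = -3 + q)
A(J, W) = -2 (A(J, W) = -2*1 = -2)
T(E, g) = 2 (T(E, g) = -3 + 5 = 2)
k(Q, c) = -2 + 11*c (k(Q, c) = -2 + (10*c + c) = -2 + 11*c)
B = 671
B + k(380, -441) = 671 + (-2 + 11*(-441)) = 671 + (-2 - 4851) = 671 - 4853 = -4182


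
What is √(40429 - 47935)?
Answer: 3*I*√834 ≈ 86.637*I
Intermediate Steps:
√(40429 - 47935) = √(-7506) = 3*I*√834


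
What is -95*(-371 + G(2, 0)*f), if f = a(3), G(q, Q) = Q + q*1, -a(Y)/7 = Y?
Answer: 39235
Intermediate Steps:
a(Y) = -7*Y
G(q, Q) = Q + q
f = -21 (f = -7*3 = -21)
-95*(-371 + G(2, 0)*f) = -95*(-371 + (0 + 2)*(-21)) = -95*(-371 + 2*(-21)) = -95*(-371 - 42) = -95*(-413) = 39235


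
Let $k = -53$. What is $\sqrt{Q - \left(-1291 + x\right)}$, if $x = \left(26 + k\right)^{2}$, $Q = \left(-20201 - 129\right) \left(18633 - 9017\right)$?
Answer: $i \sqrt{195492718} \approx 13982.0 i$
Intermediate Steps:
$Q = -195493280$ ($Q = \left(-20330\right) 9616 = -195493280$)
$x = 729$ ($x = \left(26 - 53\right)^{2} = \left(-27\right)^{2} = 729$)
$\sqrt{Q - \left(-1291 + x\right)} = \sqrt{-195493280 + \left(1291 - 729\right)} = \sqrt{-195493280 + 562} = \sqrt{-195492718} = i \sqrt{195492718}$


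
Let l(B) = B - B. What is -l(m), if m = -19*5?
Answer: 0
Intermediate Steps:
m = -95
l(B) = 0
-l(m) = -1*0 = 0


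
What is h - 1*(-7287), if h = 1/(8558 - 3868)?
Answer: 34176031/4690 ≈ 7287.0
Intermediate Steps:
h = 1/4690 ≈ 0.00021322
h - 1*(-7287) = 1/4690 - 1*(-7287) = 1/4690 + 7287 = 34176031/4690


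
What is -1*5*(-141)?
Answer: 705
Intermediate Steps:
-1*5*(-141) = -5*(-141) = 705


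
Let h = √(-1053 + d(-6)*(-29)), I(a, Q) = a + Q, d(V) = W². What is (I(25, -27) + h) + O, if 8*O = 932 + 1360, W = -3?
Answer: 569/2 + 3*I*√146 ≈ 284.5 + 36.249*I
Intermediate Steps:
d(V) = 9 (d(V) = (-3)² = 9)
O = 573/2 (O = (932 + 1360)/8 = (⅛)*2292 = 573/2 ≈ 286.50)
I(a, Q) = Q + a
h = 3*I*√146 (h = √(-1053 + 9*(-29)) = √(-1053 - 261) = √(-1314) = 3*I*√146 ≈ 36.249*I)
(I(25, -27) + h) + O = ((-27 + 25) + 3*I*√146) + 573/2 = (-2 + 3*I*√146) + 573/2 = 569/2 + 3*I*√146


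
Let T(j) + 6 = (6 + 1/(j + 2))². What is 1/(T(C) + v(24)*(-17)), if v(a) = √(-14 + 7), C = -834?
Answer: 14368311513088/1400211266761217 + 8145959124992*I*√7/1400211266761217 ≈ 0.010262 + 0.015392*I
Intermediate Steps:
T(j) = -6 + (6 + 1/(2 + j))² (T(j) = -6 + (6 + 1/(j + 2))² = -6 + (6 + 1/(2 + j))²)
v(a) = I*√7 (v(a) = √(-7) = I*√7)
1/(T(C) + v(24)*(-17)) = 1/((-6 + (13 + 6*(-834))²/(2 - 834)²) + (I*√7)*(-17)) = 1/((-6 + (13 - 5004)²/(-832)²) - 17*I*√7) = 1/((-6 + (1/692224)*(-4991)²) - 17*I*√7) = 1/((-6 + (1/692224)*24910081) - 17*I*√7) = 1/((-6 + 24910081/692224) - 17*I*√7) = 1/(20756737/692224 - 17*I*√7)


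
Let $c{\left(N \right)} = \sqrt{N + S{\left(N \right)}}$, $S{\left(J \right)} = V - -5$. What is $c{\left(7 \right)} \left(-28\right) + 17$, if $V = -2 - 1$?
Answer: $-67$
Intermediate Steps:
$V = -3$
$S{\left(J \right)} = 2$ ($S{\left(J \right)} = -3 - -5 = -3 + 5 = 2$)
$c{\left(N \right)} = \sqrt{2 + N}$ ($c{\left(N \right)} = \sqrt{N + 2} = \sqrt{2 + N}$)
$c{\left(7 \right)} \left(-28\right) + 17 = \sqrt{2 + 7} \left(-28\right) + 17 = \sqrt{9} \left(-28\right) + 17 = 3 \left(-28\right) + 17 = -84 + 17 = -67$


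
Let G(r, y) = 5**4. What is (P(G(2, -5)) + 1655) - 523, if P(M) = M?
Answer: 1757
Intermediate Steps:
G(r, y) = 625
(P(G(2, -5)) + 1655) - 523 = (625 + 1655) - 523 = 2280 - 523 = 1757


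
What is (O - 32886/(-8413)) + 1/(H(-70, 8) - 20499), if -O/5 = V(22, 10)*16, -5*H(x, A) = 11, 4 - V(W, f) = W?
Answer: 1245202458571/862382978 ≈ 1443.9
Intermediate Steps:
V(W, f) = 4 - W
H(x, A) = -11/5 (H(x, A) = -1/5*11 = -11/5)
O = 1440 (O = -5*(4 - 1*22)*16 = -5*(4 - 22)*16 = -(-90)*16 = -5*(-288) = 1440)
(O - 32886/(-8413)) + 1/(H(-70, 8) - 20499) = (1440 - 32886/(-8413)) + 1/(-11/5 - 20499) = (1440 - 32886*(-1/8413)) + 1/(-102506/5) = (1440 + 32886/8413) - 5/102506 = 12147606/8413 - 5/102506 = 1245202458571/862382978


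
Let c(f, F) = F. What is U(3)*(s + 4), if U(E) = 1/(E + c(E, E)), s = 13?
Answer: 17/6 ≈ 2.8333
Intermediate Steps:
U(E) = 1/(2*E) (U(E) = 1/(E + E) = 1/(2*E))
U(3)*(s + 4) = ((1/2)/3)*(13 + 4) = ((1/2)*(1/3))*17 = (1/6)*17 = 17/6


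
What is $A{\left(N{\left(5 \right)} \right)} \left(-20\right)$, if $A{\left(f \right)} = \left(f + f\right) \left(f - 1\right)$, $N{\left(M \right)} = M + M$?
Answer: $-3600$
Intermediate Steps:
$N{\left(M \right)} = 2 M$
$A{\left(f \right)} = 2 f \left(-1 + f\right)$
$A{\left(N{\left(5 \right)} \right)} \left(-20\right) = 2 \cdot 2 \cdot 5 \left(-1 + 2 \cdot 5\right) \left(-20\right) = 2 \cdot 10 \left(-1 + 10\right) \left(-20\right) = 2 \cdot 10 \cdot 9 \left(-20\right) = 180 \left(-20\right) = -3600$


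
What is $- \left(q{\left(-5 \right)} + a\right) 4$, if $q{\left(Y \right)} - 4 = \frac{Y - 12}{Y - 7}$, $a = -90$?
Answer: $\frac{1015}{3} \approx 338.33$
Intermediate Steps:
$q{\left(Y \right)} = 4 + \frac{-12 + Y}{-7 + Y}$ ($q{\left(Y \right)} = 4 + \frac{Y - 12}{Y - 7} = 4 + \frac{-12 + Y}{-7 + Y}$)
$- \left(q{\left(-5 \right)} + a\right) 4 = - \left(\frac{5 \left(-8 - 5\right)}{-7 - 5} - 90\right) 4 = - \left(5 \frac{1}{-12} \left(-13\right) - 90\right) 4 = - \left(5 \left(- \frac{1}{12}\right) \left(-13\right) - 90\right) 4 = - \left(\frac{65}{12} - 90\right) 4 = - \frac{\left(-1015\right) 4}{12} = \left(-1\right) \left(- \frac{1015}{3}\right) = \frac{1015}{3}$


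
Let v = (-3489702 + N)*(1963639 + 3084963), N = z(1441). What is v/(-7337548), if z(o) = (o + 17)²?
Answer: 1721495028669/1834387 ≈ 9.3846e+5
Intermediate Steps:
z(o) = (17 + o)²
N = 2125764 (N = (17 + 1441)² = 1458² = 2125764)
v = -6885980114676 (v = (-3489702 + 2125764)*(1963639 + 3084963) = -1363938*5048602 = -6885980114676)
v/(-7337548) = -6885980114676/(-7337548) = -6885980114676*(-1/7337548) = 1721495028669/1834387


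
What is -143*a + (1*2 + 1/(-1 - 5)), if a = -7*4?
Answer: 24035/6 ≈ 4005.8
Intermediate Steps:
a = -28
-143*a + (1*2 + 1/(-1 - 5)) = -143*(-28) + (1*2 + 1/(-1 - 5)) = 4004 + (2 + 1/(-6)) = 4004 + (2 - 1/6) = 4004 + 11/6 = 24035/6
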